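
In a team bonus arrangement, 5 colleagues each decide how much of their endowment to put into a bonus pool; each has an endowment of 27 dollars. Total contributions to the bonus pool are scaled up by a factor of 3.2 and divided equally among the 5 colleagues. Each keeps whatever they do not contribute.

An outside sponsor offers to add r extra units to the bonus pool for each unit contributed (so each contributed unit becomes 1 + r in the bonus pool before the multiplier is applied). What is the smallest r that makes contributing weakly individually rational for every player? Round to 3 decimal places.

0.563

With matching at rate r, one contributed unit becomes (1 + r) in the bonus pool and returns 3.2 × (1 + r) / 5 to the contributor.
Setting this equal to 1: 1 + r = 5/3.2 = 1.5625.
So the minimum matching rate is r = 1.5625 − 1 = 0.563.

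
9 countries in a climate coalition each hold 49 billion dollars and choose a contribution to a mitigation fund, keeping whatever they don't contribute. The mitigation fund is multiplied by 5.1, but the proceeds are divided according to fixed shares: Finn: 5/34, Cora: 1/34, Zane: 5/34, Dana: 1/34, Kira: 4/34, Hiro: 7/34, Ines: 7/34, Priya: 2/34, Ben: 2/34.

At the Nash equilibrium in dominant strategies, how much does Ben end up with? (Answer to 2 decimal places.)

78.40 billion dollars

For player j, contributing a unit is worthwhile iff 5.1 × (j's share) ≥ 1, i.e. iff j's share is at least 0.1961.
Hiro and Ines clear that bar, contributing 49 each; the remaining 7 contribute 0. Total contributed: 98.
Ben keeps 49 and receives 5.1 × 98 × 2/34 = 29.40 from the mitigation fund, for a payoff of 78.40.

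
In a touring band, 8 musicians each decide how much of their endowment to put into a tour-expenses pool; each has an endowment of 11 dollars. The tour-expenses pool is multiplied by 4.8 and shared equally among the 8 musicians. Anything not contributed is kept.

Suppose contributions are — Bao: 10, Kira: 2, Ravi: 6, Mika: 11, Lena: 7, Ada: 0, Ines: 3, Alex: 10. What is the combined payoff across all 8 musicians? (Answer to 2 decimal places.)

Total contributed: 10 + 2 + 6 + 11 + 7 + 0 + 3 + 10 = 49; total kept: 8 × 11 − 49 = 39.
The tour-expenses pool pays out 4.8 × 49 = 235.20 in aggregate.
Group total = 39 + 235.20 = 274.20.

274.20 dollars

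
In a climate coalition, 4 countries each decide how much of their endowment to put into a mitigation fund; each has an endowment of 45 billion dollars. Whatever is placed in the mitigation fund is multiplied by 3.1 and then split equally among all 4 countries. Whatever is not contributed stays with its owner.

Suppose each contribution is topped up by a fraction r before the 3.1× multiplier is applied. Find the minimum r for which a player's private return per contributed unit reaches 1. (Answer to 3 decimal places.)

With matching at rate r, one contributed unit becomes (1 + r) in the mitigation fund and returns 3.1 × (1 + r) / 4 to the contributor.
Setting this equal to 1: 1 + r = 4/3.1 = 1.2903.
So the minimum matching rate is r = 1.2903 − 1 = 0.290.

0.290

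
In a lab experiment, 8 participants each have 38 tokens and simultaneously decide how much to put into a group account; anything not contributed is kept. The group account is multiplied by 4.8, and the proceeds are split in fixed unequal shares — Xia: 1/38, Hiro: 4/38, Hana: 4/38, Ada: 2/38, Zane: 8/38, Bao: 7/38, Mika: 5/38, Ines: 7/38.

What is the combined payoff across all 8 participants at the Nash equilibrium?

For player j, contributing a unit is worthwhile iff 4.8 × (j's share) ≥ 1, i.e. iff j's share is at least 0.2083.
Zane alone (share 8/38) is above the threshold, contributing 38; the remaining 7 contribute 0. Total contributed: 38.
The group account pays out 4.8 × 38 = 182.40 in total (split across the unequal shares, but the aggregate is all that matters for the group sum).
The 7 free-riders keep 38 each, adding 266. Group total = 266 + 182.40 = 448.40.

448.40 tokens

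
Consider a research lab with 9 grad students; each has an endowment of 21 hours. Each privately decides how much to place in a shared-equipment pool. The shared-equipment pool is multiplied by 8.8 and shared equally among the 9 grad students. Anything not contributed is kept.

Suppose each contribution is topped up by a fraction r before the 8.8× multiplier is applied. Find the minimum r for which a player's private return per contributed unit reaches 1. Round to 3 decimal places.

0.023

With matching at rate r, one contributed unit becomes (1 + r) in the shared-equipment pool and returns 8.8 × (1 + r) / 9 to the contributor.
Setting this equal to 1: 1 + r = 9/8.8 = 1.0227.
So the minimum matching rate is r = 1.0227 − 1 = 0.023.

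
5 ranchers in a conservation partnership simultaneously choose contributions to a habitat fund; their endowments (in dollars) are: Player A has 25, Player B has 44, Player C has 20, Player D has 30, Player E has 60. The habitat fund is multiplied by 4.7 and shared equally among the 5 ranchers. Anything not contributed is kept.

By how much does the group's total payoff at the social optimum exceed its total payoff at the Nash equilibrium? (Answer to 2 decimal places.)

The private return per contributed unit is 4.7/5 = 0.9400 < 1 for every player regardless of endowment, so the Nash equilibrium is zero contribution and the group total is Σ E_j = 25 + 44 + 20 + 30 + 60 = 179.
Each contributed unit returns 4.700 to the group, so the social optimum is full contribution by everyone: group total = 4.700 × 179 = 841.30.
Efficiency loss = (4.700 − 1) × 179 = 662.30.

662.30 dollars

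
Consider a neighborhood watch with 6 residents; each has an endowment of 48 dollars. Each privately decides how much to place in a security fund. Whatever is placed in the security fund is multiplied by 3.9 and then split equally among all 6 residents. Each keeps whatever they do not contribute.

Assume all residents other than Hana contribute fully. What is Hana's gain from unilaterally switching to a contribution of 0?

16.80 dollars

Switching from a contribution of 48 to 0 lets Hana keep an extra 48 dollars, but lowers the security fund by 48, which costs Hana their own share of that drop: 3.9/6 × 48 = 31.20.
Net gain = 48 − 31.20 = 16.80. The private return per contributed unit (0.6500) is below 1, so free-riding is indeed the best response regardless of what the others do.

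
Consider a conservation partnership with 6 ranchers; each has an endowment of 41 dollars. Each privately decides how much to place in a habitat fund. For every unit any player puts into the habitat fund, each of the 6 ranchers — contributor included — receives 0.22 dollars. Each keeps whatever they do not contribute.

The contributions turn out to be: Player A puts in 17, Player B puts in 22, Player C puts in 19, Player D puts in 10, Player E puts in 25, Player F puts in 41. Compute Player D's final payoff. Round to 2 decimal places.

60.48 dollars

Total contributed: 17 + 22 + 19 + 10 + 25 + 41 = 134.
Each receives 0.22 × 134 = 29.48 from the habitat fund.
Player D keeps 41 − 10 = 31, so Player D's payoff is 31 + 29.48 = 60.48.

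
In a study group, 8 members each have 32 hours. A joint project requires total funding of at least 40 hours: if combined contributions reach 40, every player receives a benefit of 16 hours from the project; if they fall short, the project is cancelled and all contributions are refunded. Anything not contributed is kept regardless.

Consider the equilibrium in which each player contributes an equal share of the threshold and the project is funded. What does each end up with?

43 hours

Equal share of the threshold: 40/8 = 5.
At this profile no one gains by cutting their contribution: any cut drops the total below 40, the project is cancelled, contributions are refunded, and the deviator ends with 32, which is less than 32 − 5 + 16 = 43. Contributing more than 5 just wastes the excess. So contributing exactly 5 is a best response.
Each player's payoff: 32 − 5 + 16 = 43.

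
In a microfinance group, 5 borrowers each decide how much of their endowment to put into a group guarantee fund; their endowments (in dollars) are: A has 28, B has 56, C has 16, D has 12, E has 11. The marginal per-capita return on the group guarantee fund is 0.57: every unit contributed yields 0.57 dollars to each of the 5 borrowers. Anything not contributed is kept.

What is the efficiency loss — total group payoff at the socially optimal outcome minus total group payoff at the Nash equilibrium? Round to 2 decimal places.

227.55 dollars

The private return per contributed unit is 0.57 < 1 for everyone, so the Nash equilibrium is zero contribution and the group total is Σ E_j = 28 + 56 + 16 + 12 + 11 = 123.
Each contributed unit returns 2.850 to the group, so the social optimum is full contribution by everyone: group total = 2.850 × 123 = 350.55.
Efficiency loss = (2.850 − 1) × 123 = 227.55.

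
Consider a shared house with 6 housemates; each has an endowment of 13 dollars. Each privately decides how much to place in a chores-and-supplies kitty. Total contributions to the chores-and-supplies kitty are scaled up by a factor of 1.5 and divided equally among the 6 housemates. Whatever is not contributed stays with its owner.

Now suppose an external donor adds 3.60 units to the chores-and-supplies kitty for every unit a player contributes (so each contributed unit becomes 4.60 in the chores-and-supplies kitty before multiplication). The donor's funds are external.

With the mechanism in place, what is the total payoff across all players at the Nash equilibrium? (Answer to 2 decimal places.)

With the mechanism, a contributed unit returns 1.5 × 4.60 / 6 = 1.1500 per unit of net cost to the contributor — now above 1 — so contributing fully is weakly dominant for every player.
So the Nash equilibrium is full contribution by all 6; the group earns 1.5 × 4.60 × 78 = 538.20.

538.20 dollars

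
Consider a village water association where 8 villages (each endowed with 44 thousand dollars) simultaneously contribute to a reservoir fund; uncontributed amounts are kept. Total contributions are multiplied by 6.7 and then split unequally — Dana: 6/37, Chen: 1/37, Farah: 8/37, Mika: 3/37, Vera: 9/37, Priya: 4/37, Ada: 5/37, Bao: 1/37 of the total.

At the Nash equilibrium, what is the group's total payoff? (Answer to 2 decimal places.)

1104.40 thousand dollars

Each unit j contributes comes back to j as 6.7 × (j's share), so j prefers to contribute only if that share exceeds 1/6.7 = 0.1493; otherwise keeping the unit dominates.
Dana, Farah and Vera are above the threshold, contributing 44 each; the remaining 5 contribute 0. Total contributed: 132.
The reservoir fund pays out 6.7 × 132 = 884.40 in total (split across the unequal shares, but the aggregate is all that matters for the group sum).
The 5 free-riders keep 44 each, adding 220. Group total = 220 + 884.40 = 1104.40.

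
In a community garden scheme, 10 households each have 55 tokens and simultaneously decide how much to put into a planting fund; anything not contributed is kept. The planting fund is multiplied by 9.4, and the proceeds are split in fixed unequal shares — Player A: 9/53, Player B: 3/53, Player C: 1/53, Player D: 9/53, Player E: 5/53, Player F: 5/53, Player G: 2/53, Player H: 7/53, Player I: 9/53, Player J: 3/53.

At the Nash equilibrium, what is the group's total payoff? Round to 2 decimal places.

2398.00 tokens

For player j, contributing a unit is worthwhile iff 9.4 × (j's share) ≥ 1, i.e. iff j's share is at least 0.1064.
The shares above 0.1064 belong to Player A, Player D, Player H and Player I, contributing 55 each; the remaining 6 contribute 0. Total contributed: 220.
The planting fund pays out 9.4 × 220 = 2068.00 in total (split across the unequal shares, but the aggregate is all that matters for the group sum).
The 6 free-riders keep 55 each, adding 330. Group total = 330 + 2068.00 = 2398.00.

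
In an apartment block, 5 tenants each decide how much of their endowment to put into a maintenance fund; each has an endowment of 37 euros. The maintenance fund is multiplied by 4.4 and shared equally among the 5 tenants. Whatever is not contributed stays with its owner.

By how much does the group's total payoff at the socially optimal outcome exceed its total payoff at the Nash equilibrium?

Each contributed unit returns 4.4/5 = 0.8800 to its contributor — below 1 — so contributing 0 is dominant for every player. At the Nash equilibrium everyone keeps their 37, and the group total is 5 × 37 = 185.
Each contributed unit returns 4.400 to the group as a whole (0.8800 to each of 5 players), which exceeds 1, so the social optimum is full contribution: group total = 4.400 × 185 = 814.00.
Efficiency loss = 814.00 − 185 = 629.00.

629.00 euros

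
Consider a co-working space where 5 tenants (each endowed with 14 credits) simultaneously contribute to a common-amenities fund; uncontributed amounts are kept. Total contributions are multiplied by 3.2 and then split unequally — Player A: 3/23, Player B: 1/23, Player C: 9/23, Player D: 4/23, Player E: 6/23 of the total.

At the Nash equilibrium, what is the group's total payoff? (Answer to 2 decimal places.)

100.80 credits

Player j's private return per contributed unit is 3.2 × (j's share). Contributing is weakly dominant for j when that share is at least 1/3.2 = 0.3125, and contributing 0 is dominant otherwise.
The only share above 0.3125 is Player C's 9/23, contributing 14; the remaining 4 contribute 0. Total contributed: 14.
The common-amenities fund pays out 3.2 × 14 = 44.80 in total (split across the unequal shares, but the aggregate is all that matters for the group sum).
The 4 free-riders keep 14 each, adding 56. Group total = 56 + 44.80 = 100.80.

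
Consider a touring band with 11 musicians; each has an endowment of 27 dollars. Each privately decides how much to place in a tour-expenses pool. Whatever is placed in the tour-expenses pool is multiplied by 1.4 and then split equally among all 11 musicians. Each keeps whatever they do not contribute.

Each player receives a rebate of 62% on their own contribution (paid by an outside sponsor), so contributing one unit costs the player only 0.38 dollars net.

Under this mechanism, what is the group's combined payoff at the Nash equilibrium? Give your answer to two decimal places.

297.00 dollars

Even with the mechanism, each unit contributed returns only (1.4/11) / 0.38 = 0.3349 per unit of net cost, so contributing nothing is still dominant.
Everyone keeps their endowment and the group total is 11 × 27 = 297.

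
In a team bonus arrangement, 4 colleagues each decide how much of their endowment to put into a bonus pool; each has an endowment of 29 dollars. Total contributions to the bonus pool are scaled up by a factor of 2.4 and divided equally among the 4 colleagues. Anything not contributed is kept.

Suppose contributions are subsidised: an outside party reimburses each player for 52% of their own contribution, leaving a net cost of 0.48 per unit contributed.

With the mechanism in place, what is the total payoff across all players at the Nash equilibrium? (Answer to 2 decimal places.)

The effective private return per unit is now (2.4/4) / 0.48 = 1.2500 > 1, so every player's dominant strategy flips to full contribution.
At the Nash equilibrium everyone contributes 29. Group total payoff = 4 × (29 × 0.52 + 2.4 × 29) = 338.72.

338.72 dollars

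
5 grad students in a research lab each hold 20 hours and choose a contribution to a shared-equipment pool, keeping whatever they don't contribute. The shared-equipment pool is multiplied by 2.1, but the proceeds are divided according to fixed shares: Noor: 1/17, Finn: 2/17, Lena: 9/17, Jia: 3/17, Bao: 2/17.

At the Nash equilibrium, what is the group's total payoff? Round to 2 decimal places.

122.00 hours

Each unit j contributes comes back to j as 2.1 × (j's share), so j prefers to contribute only if that share exceeds 1/2.1 = 0.4762; otherwise keeping the unit dominates.
Lena alone (share 9/17) is above the threshold, contributing 20; the remaining 4 contribute 0. Total contributed: 20.
The shared-equipment pool pays out 2.1 × 20 = 42.00 in total (split across the unequal shares, but the aggregate is all that matters for the group sum).
The 4 free-riders keep 20 each, adding 80. Group total = 80 + 42.00 = 122.00.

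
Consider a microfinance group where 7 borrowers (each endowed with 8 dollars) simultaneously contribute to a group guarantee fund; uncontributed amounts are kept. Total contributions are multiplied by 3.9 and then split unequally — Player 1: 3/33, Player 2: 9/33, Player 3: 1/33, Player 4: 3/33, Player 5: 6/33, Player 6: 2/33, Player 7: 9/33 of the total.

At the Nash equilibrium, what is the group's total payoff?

102.40 dollars

For player j, contributing a unit is worthwhile iff 3.9 × (j's share) ≥ 1, i.e. iff j's share is at least 0.2564.
Player 2 and Player 7 are above the threshold, contributing 8 each; the remaining 5 contribute 0. Total contributed: 16.
The group guarantee fund pays out 3.9 × 16 = 62.40 in total (split across the unequal shares, but the aggregate is all that matters for the group sum).
The 5 free-riders keep 8 each, adding 40. Group total = 40 + 62.40 = 102.40.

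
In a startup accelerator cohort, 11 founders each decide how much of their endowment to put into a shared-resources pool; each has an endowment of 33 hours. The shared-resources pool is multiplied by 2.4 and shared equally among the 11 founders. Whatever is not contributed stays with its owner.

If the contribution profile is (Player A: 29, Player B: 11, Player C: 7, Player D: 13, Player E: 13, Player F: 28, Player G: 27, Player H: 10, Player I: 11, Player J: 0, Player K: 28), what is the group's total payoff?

Total contributed: 29 + 11 + 7 + 13 + 13 + 28 + 27 + 10 + 11 + 0 + 28 = 177; total kept: 11 × 33 − 177 = 186.
The shared-resources pool pays out 2.4 × 177 = 424.80 in aggregate.
Group total = 186 + 424.80 = 610.80.

610.80 hours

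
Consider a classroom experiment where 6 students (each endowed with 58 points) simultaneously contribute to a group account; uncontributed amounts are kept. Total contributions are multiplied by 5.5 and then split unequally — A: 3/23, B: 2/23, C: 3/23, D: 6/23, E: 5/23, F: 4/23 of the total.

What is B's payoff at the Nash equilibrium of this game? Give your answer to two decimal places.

Each unit j contributes comes back to j as 5.5 × (j's share), so j prefers to contribute only if that share exceeds 1/5.5 = 0.1818; otherwise keeping the unit dominates.
D and E are above the threshold, contributing 58 each; the remaining 4 contribute 0. Total contributed: 116.
B keeps 58 and receives 5.5 × 116 × 2/23 = 55.48 from the group account, for a payoff of 113.48.

113.48 points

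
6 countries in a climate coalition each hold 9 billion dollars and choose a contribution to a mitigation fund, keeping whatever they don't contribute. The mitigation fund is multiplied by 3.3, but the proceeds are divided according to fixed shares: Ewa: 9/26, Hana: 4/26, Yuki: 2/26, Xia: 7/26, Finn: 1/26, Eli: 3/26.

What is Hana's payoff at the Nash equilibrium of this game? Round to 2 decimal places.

A player with share s gets back 3.3·s per unit contributed, so full contribution is dominant for anyone with s > 1/3.3 = 0.3030 and zero contribution is dominant for anyone below.
Only Ewa (9/26) clears that bar, contributing 9; the remaining 5 contribute 0. Total contributed: 9.
Hana keeps 9 and receives 3.3 × 9 × 4/26 = 4.57 from the mitigation fund, for a payoff of 13.57.

13.57 billion dollars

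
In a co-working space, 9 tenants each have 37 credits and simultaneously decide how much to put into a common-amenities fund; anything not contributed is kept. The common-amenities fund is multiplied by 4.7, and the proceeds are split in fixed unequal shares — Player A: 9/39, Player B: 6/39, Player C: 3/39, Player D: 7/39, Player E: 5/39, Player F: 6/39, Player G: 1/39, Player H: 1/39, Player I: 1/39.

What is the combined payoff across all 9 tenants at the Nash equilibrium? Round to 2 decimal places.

469.90 credits

Player j's private return per contributed unit is 4.7 × (j's share). Contributing is weakly dominant for j when that share is at least 1/4.7 = 0.2128, and contributing 0 is dominant otherwise.
Only Player A (9/39) clears that bar, contributing 37; the remaining 8 contribute 0. Total contributed: 37.
The common-amenities fund pays out 4.7 × 37 = 173.90 in total (split across the unequal shares, but the aggregate is all that matters for the group sum).
The 8 free-riders keep 37 each, adding 296. Group total = 296 + 173.90 = 469.90.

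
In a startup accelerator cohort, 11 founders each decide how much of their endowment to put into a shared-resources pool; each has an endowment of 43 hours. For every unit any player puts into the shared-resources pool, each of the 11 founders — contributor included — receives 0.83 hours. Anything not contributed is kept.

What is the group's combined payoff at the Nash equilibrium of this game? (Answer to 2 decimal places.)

473.00 hours

The private return per contributed unit is 0.83 < 1, so contributing 0 is dominant for every player. At the Nash equilibrium everyone keeps their 43, and the group total is 11 × 43 = 473.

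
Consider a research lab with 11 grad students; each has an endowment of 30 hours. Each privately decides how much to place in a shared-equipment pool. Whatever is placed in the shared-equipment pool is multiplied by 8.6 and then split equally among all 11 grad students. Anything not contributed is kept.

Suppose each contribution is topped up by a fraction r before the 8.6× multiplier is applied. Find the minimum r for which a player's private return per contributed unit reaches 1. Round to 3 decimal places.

With matching at rate r, one contributed unit becomes (1 + r) in the shared-equipment pool and returns 8.6 × (1 + r) / 11 to the contributor.
Setting this equal to 1: 1 + r = 11/8.6 = 1.2791.
So the minimum matching rate is r = 1.2791 − 1 = 0.279.

0.279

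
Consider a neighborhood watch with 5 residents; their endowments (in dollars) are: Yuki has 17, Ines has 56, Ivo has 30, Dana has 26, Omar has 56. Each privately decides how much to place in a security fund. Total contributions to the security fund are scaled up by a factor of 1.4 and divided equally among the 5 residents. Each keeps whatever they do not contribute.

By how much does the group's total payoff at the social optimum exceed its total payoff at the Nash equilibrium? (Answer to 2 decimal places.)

74.00 dollars

The private return per contributed unit is 1.4/5 = 0.2800 < 1 for every player regardless of endowment, so the Nash equilibrium is zero contribution and the group total is Σ E_j = 17 + 56 + 30 + 26 + 56 = 185.
Each contributed unit returns 1.400 to the group, so the social optimum is full contribution by everyone: group total = 1.400 × 185 = 259.00.
Efficiency loss = (1.400 − 1) × 185 = 74.00.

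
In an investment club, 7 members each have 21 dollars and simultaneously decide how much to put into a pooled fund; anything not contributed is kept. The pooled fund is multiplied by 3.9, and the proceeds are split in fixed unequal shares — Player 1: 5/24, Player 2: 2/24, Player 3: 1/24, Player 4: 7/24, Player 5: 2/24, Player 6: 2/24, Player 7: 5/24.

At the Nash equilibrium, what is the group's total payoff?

207.90 dollars

For player j, contributing a unit is worthwhile iff 3.9 × (j's share) ≥ 1, i.e. iff j's share is at least 0.2564.
The only share above 0.2564 is Player 4's 7/24, contributing 21; the remaining 6 contribute 0. Total contributed: 21.
The pooled fund pays out 3.9 × 21 = 81.90 in total (split across the unequal shares, but the aggregate is all that matters for the group sum).
The 6 free-riders keep 21 each, adding 126. Group total = 126 + 81.90 = 207.90.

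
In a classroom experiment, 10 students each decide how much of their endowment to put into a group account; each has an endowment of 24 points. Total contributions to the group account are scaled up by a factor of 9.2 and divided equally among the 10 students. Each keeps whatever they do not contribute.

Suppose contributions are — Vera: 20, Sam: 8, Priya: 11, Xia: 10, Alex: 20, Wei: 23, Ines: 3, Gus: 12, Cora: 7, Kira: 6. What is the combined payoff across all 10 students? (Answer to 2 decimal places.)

1224.00 points

Total contributed: 20 + 8 + 11 + 10 + 20 + 23 + 3 + 12 + 7 + 6 = 120; total kept: 10 × 24 − 120 = 120.
The group account pays out 9.2 × 120 = 1104.00 in aggregate.
Group total = 120 + 1104.00 = 1224.00.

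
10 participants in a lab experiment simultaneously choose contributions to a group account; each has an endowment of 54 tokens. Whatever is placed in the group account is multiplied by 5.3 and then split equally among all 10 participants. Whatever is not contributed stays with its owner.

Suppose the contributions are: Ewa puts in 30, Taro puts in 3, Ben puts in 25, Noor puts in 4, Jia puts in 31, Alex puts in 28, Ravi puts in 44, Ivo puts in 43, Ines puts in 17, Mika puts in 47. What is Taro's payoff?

Total contributed: 30 + 3 + 25 + 4 + 31 + 28 + 44 + 43 + 17 + 47 = 272.
Each receives 5.3 × 272 / 10 = 144.16 from the group account.
Taro keeps 54 − 3 = 51, so Taro's payoff is 51 + 144.16 = 195.16.

195.16 tokens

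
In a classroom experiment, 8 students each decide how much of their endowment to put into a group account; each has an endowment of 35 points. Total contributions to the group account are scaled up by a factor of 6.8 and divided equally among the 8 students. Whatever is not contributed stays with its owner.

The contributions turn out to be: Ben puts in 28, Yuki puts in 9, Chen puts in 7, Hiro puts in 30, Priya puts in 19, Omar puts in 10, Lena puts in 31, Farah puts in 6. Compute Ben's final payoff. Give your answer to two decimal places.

126.00 points

Total contributed: 28 + 9 + 7 + 30 + 19 + 10 + 31 + 6 = 140.
Each receives 6.8 × 140 / 8 = 119.00 from the group account.
Ben keeps 35 − 28 = 7, so Ben's payoff is 7 + 119.00 = 126.00.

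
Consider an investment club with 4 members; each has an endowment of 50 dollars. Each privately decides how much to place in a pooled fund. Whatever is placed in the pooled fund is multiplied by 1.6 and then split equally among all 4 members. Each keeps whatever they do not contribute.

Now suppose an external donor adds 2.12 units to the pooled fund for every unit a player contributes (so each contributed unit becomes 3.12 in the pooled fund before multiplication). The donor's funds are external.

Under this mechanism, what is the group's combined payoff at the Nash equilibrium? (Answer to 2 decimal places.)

998.40 dollars

With the mechanism, a contributed unit returns 1.6 × 3.12 / 4 = 1.2480 per unit of net cost to the contributor — now above 1 — so contributing fully is weakly dominant for every player.
So the Nash equilibrium is full contribution by all 4; the group earns 1.6 × 3.12 × 200 = 998.40.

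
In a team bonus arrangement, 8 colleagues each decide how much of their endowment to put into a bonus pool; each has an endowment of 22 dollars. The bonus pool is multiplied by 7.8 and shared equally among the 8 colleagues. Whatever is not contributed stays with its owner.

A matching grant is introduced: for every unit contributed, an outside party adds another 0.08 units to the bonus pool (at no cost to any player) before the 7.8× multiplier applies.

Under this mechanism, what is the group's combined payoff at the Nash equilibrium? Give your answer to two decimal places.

1482.62 dollars

With the mechanism, a contributed unit returns 7.8 × 1.08 / 8 = 1.0530 per unit of net cost to the contributor — now above 1 — so contributing fully is weakly dominant for every player.
So the Nash equilibrium is full contribution by all 8; the group earns 7.8 × 1.08 × 176 = 1482.62.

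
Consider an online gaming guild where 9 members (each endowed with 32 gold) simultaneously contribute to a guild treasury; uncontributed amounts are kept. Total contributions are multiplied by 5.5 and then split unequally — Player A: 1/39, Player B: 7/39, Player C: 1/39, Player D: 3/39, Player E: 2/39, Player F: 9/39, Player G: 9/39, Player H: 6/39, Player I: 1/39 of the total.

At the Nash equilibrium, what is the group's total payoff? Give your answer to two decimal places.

Player j's private return per contributed unit is 5.5 × (j's share). Contributing is weakly dominant for j when that share is at least 1/5.5 = 0.1818, and contributing 0 is dominant otherwise.
Player F and Player G are above the threshold, contributing 32 each; the remaining 7 contribute 0. Total contributed: 64.
The guild treasury pays out 5.5 × 64 = 352.00 in total (split across the unequal shares, but the aggregate is all that matters for the group sum).
The 7 free-riders keep 32 each, adding 224. Group total = 224 + 352.00 = 576.00.

576.00 gold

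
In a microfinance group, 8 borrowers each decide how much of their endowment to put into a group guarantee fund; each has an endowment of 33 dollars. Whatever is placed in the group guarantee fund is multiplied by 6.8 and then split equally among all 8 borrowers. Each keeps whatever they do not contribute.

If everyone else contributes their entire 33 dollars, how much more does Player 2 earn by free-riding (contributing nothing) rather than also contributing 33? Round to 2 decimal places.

4.95 dollars

Switching from a contribution of 33 to 0 lets Player 2 keep an extra 33 dollars, but lowers the group guarantee fund by 33, which costs Player 2 their own share of that drop: 6.8/8 × 33 = 28.05.
Net gain = 33 − 28.05 = 4.95. The private return per contributed unit (0.8500) is below 1, so free-riding is indeed the best response regardless of what the others do.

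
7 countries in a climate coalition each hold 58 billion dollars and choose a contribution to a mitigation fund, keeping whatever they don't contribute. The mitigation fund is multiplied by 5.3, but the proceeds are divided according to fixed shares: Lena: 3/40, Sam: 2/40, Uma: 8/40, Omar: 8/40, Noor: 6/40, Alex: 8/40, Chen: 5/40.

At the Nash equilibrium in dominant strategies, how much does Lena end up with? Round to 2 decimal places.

127.17 billion dollars

Each unit j contributes comes back to j as 5.3 × (j's share), so j prefers to contribute only if that share exceeds 1/5.3 = 0.1887; otherwise keeping the unit dominates.
Uma, Omar and Alex clear that bar, contributing 58 each; the remaining 4 contribute 0. Total contributed: 174.
Lena keeps 58 and receives 5.3 × 174 × 3/40 = 69.17 from the mitigation fund, for a payoff of 127.17.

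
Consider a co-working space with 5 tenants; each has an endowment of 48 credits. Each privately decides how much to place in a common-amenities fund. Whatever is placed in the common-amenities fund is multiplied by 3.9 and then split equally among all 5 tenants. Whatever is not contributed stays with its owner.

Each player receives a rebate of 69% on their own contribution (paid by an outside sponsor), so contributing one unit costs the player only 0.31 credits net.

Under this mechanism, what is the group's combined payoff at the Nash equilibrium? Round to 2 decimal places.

1101.60 credits

With the mechanism, a contributed unit returns (3.9/5) / 0.31 = 2.5161 per unit of net cost to the contributor — now above 1 — so contributing fully is weakly dominant for every player.
At the Nash equilibrium everyone contributes 48. Group total payoff = 5 × (48 × 0.69 + 3.9 × 48) = 1101.60.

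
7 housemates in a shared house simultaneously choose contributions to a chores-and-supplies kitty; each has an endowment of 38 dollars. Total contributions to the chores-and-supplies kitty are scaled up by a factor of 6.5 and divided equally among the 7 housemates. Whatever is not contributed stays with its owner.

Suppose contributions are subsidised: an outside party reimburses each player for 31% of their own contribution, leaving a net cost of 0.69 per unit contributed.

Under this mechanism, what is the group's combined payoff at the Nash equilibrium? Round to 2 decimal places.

1811.46 dollars

With the mechanism, a contributed unit returns (6.5/7) / 0.69 = 1.3458 per unit of net cost to the contributor — now above 1 — so contributing fully is weakly dominant for every player.
So the Nash equilibrium is full contribution by all 7; the group earns 7 × (38 × 0.31 + 6.5 × 38) = 1811.46.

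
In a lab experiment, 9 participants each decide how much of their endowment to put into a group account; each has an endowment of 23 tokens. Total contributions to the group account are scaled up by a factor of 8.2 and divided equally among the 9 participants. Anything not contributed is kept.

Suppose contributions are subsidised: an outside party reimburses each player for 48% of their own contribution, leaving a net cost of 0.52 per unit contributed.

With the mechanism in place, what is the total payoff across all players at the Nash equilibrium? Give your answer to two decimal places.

1796.76 tokens

Under the mechanism each unit contributed yields (8.2/9) / 0.52 = 1.7521 back to its contributor per unit of net cost, which exceeds 1, making full contribution the dominant choice for everyone.
At the Nash equilibrium everyone contributes 23. Group total payoff = 9 × (23 × 0.48 + 8.2 × 23) = 1796.76.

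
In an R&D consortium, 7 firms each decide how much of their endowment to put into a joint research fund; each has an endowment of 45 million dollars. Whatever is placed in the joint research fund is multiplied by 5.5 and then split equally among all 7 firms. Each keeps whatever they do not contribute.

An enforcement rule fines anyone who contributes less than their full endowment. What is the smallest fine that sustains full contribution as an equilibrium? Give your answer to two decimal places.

Given the others contribute fully, the best deviation is to contribute 0 (any partial contribution still incurs the fine and gives up units whose private return 0.7857 is below 1).
Deviating from 45 to 0 saves 45 million dollars but forfeits the deviator's share of the drop in the joint research fund: 5.5/7 × 45 = 35.36.
So the deviation gain is 45 − 35.36 = 9.64, and the fine must be at least 9.64 million dollars to wipe it out.

9.64 million dollars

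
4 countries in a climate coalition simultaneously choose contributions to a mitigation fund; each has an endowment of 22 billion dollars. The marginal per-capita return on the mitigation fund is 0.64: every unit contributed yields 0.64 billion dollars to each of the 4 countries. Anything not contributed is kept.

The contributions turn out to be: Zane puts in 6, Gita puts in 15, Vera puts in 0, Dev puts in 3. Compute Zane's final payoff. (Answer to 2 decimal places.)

31.36 billion dollars

Total contributed: 6 + 15 + 0 + 3 = 24.
Each receives 0.64 × 24 = 15.36 from the mitigation fund.
Zane keeps 22 − 6 = 16, so Zane's payoff is 16 + 15.36 = 31.36.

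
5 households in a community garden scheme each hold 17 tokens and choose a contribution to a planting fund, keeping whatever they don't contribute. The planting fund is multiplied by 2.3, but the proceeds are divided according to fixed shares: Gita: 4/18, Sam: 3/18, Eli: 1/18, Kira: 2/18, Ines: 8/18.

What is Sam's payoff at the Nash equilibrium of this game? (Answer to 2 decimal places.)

23.52 tokens

Each unit j contributes comes back to j as 2.3 × (j's share), so j prefers to contribute only if that share exceeds 1/2.3 = 0.4348; otherwise keeping the unit dominates.
The only share above 0.4348 is Ines's 8/18, contributing 17; the remaining 4 contribute 0. Total contributed: 17.
Sam keeps 17 and receives 2.3 × 17 × 3/18 = 6.52 from the planting fund, for a payoff of 23.52.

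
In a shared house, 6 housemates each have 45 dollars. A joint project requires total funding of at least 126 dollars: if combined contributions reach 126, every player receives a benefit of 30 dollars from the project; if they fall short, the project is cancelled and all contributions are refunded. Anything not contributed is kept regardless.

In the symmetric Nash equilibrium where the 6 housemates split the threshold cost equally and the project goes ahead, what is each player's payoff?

Equal share of the threshold: 126/6 = 21.
At this profile no one gains by cutting their contribution: any cut drops the total below 126, the project is cancelled, contributions are refunded, and the deviator ends with 45, which is less than 45 − 21 + 30 = 54. Contributing more than 21 just wastes the excess. So contributing exactly 21 is a best response.
Each player's payoff: 45 − 21 + 30 = 54.

54 dollars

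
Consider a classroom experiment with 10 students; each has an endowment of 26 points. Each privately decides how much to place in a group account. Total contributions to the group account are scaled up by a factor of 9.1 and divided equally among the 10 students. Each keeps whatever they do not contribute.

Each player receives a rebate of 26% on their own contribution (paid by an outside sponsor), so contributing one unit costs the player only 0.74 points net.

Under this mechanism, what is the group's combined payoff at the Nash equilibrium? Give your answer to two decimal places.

With the mechanism, a contributed unit returns (9.1/10) / 0.74 = 1.2297 per unit of net cost to the contributor — now above 1 — so contributing fully is weakly dominant for every player.
So the Nash equilibrium is full contribution by all 10; the group earns 10 × (26 × 0.26 + 9.1 × 26) = 2433.60.

2433.60 points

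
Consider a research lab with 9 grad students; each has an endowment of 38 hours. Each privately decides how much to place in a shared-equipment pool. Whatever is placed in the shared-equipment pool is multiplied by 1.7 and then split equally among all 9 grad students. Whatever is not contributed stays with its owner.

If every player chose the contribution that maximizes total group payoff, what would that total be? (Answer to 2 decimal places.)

Each contributed unit returns 1.700 to the group as a whole (0.1889 to each of 9 players), which exceeds 1, so the social optimum is full contribution: group total = 1.700 × 342 = 581.40.

581.40 hours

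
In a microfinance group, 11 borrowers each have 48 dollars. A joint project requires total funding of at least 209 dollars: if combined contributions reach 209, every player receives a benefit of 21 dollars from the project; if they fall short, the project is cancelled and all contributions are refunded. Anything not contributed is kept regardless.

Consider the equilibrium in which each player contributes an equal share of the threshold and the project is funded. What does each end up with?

50 dollars

Equal share of the threshold: 209/11 = 19.
At this profile no one gains by cutting their contribution: any cut drops the total below 209, the project is cancelled, contributions are refunded, and the deviator ends with 48, which is less than 48 − 19 + 21 = 50. Contributing more than 19 just wastes the excess. So contributing exactly 19 is a best response.
Each player's payoff: 48 − 19 + 21 = 50.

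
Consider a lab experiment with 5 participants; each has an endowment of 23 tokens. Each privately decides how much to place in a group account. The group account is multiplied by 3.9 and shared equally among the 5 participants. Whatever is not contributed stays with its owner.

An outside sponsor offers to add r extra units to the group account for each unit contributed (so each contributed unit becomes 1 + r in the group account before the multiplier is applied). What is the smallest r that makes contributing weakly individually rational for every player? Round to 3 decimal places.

With matching at rate r, one contributed unit becomes (1 + r) in the group account and returns 3.9 × (1 + r) / 5 to the contributor.
Setting this equal to 1: 1 + r = 5/3.9 = 1.2821.
So the minimum matching rate is r = 1.2821 − 1 = 0.282.

0.282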